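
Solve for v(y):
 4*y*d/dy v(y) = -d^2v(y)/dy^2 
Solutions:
 v(y) = C1 + C2*erf(sqrt(2)*y)


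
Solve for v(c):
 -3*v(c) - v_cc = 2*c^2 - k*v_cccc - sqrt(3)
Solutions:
 v(c) = C1*exp(-sqrt(2)*c*sqrt((1 - sqrt(12*k + 1))/k)/2) + C2*exp(sqrt(2)*c*sqrt((1 - sqrt(12*k + 1))/k)/2) + C3*exp(-sqrt(2)*c*sqrt((sqrt(12*k + 1) + 1)/k)/2) + C4*exp(sqrt(2)*c*sqrt((sqrt(12*k + 1) + 1)/k)/2) - 2*c^2/3 + 4/9 + sqrt(3)/3


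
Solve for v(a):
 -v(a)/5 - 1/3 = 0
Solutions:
 v(a) = -5/3


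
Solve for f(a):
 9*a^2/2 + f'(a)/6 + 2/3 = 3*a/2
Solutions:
 f(a) = C1 - 9*a^3 + 9*a^2/2 - 4*a


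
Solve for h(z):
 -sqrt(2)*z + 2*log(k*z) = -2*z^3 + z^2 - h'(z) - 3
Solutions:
 h(z) = C1 - z^4/2 + z^3/3 + sqrt(2)*z^2/2 - 2*z*log(k*z) - z


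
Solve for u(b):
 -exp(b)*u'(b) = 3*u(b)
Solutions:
 u(b) = C1*exp(3*exp(-b))


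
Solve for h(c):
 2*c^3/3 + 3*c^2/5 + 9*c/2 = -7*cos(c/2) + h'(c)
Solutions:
 h(c) = C1 + c^4/6 + c^3/5 + 9*c^2/4 + 14*sin(c/2)


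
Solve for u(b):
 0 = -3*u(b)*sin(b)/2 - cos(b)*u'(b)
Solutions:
 u(b) = C1*cos(b)^(3/2)


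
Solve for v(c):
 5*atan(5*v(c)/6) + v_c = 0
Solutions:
 Integral(1/atan(5*_y/6), (_y, v(c))) = C1 - 5*c


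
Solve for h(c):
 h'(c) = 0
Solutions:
 h(c) = C1


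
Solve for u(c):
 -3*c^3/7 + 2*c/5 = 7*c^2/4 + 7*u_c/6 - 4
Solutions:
 u(c) = C1 - 9*c^4/98 - c^3/2 + 6*c^2/35 + 24*c/7


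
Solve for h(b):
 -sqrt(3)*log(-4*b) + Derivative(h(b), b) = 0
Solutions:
 h(b) = C1 + sqrt(3)*b*log(-b) + sqrt(3)*b*(-1 + 2*log(2))


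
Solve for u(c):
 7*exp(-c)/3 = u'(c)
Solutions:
 u(c) = C1 - 7*exp(-c)/3


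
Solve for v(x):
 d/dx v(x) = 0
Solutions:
 v(x) = C1


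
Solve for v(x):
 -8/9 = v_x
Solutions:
 v(x) = C1 - 8*x/9


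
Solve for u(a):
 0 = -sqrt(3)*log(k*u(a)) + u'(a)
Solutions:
 li(k*u(a))/k = C1 + sqrt(3)*a


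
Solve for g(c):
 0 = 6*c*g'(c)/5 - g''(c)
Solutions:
 g(c) = C1 + C2*erfi(sqrt(15)*c/5)


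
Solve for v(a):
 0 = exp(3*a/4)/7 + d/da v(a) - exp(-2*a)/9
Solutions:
 v(a) = C1 - 4*exp(3*a/4)/21 - exp(-2*a)/18


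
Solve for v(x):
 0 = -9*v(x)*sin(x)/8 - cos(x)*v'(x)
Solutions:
 v(x) = C1*cos(x)^(9/8)


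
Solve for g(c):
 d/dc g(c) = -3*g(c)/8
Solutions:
 g(c) = C1*exp(-3*c/8)


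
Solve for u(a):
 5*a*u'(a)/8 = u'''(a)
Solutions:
 u(a) = C1 + Integral(C2*airyai(5^(1/3)*a/2) + C3*airybi(5^(1/3)*a/2), a)


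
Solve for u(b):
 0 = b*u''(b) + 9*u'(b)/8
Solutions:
 u(b) = C1 + C2/b^(1/8)


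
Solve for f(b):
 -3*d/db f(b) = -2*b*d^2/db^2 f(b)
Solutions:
 f(b) = C1 + C2*b^(5/2)


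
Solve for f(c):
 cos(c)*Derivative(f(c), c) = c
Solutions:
 f(c) = C1 + Integral(c/cos(c), c)


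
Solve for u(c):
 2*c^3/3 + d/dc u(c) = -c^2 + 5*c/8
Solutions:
 u(c) = C1 - c^4/6 - c^3/3 + 5*c^2/16


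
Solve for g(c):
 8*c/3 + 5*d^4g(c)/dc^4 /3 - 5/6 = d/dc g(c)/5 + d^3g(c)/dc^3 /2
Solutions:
 g(c) = C1 + C2*exp(c*(-(2*sqrt(930) + 61)^(1/3) - 1/(2*sqrt(930) + 61)^(1/3) + 2)/20)*sin(sqrt(3)*c*(-(2*sqrt(930) + 61)^(1/3) + (2*sqrt(930) + 61)^(-1/3))/20) + C3*exp(c*(-(2*sqrt(930) + 61)^(1/3) - 1/(2*sqrt(930) + 61)^(1/3) + 2)/20)*cos(sqrt(3)*c*(-(2*sqrt(930) + 61)^(1/3) + (2*sqrt(930) + 61)^(-1/3))/20) + C4*exp(c*((2*sqrt(930) + 61)^(-1/3) + 1 + (2*sqrt(930) + 61)^(1/3))/10) + 20*c^2/3 - 25*c/6


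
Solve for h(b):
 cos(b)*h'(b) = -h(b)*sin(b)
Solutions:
 h(b) = C1*cos(b)


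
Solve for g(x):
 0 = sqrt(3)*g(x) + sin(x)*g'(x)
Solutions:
 g(x) = C1*(cos(x) + 1)^(sqrt(3)/2)/(cos(x) - 1)^(sqrt(3)/2)


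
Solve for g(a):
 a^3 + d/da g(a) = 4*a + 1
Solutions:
 g(a) = C1 - a^4/4 + 2*a^2 + a


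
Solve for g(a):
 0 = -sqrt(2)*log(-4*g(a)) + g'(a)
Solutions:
 -sqrt(2)*Integral(1/(log(-_y) + 2*log(2)), (_y, g(a)))/2 = C1 - a


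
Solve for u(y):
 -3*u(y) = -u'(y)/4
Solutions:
 u(y) = C1*exp(12*y)


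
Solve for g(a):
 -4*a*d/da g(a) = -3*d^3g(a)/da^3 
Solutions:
 g(a) = C1 + Integral(C2*airyai(6^(2/3)*a/3) + C3*airybi(6^(2/3)*a/3), a)


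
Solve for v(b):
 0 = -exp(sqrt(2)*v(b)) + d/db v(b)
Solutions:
 v(b) = sqrt(2)*(2*log(-1/(C1 + b)) - log(2))/4


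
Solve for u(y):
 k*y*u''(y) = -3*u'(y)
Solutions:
 u(y) = C1 + y^(((re(k) - 3)*re(k) + im(k)^2)/(re(k)^2 + im(k)^2))*(C2*sin(3*log(y)*Abs(im(k))/(re(k)^2 + im(k)^2)) + C3*cos(3*log(y)*im(k)/(re(k)^2 + im(k)^2)))


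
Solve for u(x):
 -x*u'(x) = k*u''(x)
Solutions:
 u(x) = C1 + C2*sqrt(k)*erf(sqrt(2)*x*sqrt(1/k)/2)


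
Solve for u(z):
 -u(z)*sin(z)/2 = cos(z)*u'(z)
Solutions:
 u(z) = C1*sqrt(cos(z))


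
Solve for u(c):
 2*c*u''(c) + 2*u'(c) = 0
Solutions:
 u(c) = C1 + C2*log(c)


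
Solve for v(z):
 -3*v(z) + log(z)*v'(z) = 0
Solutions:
 v(z) = C1*exp(3*li(z))


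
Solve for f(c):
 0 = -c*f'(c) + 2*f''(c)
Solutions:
 f(c) = C1 + C2*erfi(c/2)


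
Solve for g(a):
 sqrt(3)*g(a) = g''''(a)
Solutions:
 g(a) = C1*exp(-3^(1/8)*a) + C2*exp(3^(1/8)*a) + C3*sin(3^(1/8)*a) + C4*cos(3^(1/8)*a)


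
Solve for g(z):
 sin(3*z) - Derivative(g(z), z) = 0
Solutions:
 g(z) = C1 - cos(3*z)/3


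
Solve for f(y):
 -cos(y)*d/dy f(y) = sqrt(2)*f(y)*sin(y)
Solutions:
 f(y) = C1*cos(y)^(sqrt(2))


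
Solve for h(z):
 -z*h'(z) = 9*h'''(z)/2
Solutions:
 h(z) = C1 + Integral(C2*airyai(-6^(1/3)*z/3) + C3*airybi(-6^(1/3)*z/3), z)


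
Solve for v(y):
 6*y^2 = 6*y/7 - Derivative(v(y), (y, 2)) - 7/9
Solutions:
 v(y) = C1 + C2*y - y^4/2 + y^3/7 - 7*y^2/18


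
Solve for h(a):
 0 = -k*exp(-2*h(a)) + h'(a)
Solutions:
 h(a) = log(-sqrt(C1 + 2*a*k))
 h(a) = log(C1 + 2*a*k)/2


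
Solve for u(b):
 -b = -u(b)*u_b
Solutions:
 u(b) = -sqrt(C1 + b^2)
 u(b) = sqrt(C1 + b^2)


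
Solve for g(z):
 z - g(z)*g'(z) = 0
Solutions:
 g(z) = -sqrt(C1 + z^2)
 g(z) = sqrt(C1 + z^2)


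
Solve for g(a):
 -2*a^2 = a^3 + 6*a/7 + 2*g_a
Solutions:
 g(a) = C1 - a^4/8 - a^3/3 - 3*a^2/14


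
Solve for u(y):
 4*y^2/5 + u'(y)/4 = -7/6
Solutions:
 u(y) = C1 - 16*y^3/15 - 14*y/3


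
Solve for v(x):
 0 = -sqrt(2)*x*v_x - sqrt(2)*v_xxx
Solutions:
 v(x) = C1 + Integral(C2*airyai(-x) + C3*airybi(-x), x)


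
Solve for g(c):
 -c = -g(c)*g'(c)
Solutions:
 g(c) = -sqrt(C1 + c^2)
 g(c) = sqrt(C1 + c^2)


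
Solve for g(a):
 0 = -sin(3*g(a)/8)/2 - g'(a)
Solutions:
 a/2 + 4*log(cos(3*g(a)/8) - 1)/3 - 4*log(cos(3*g(a)/8) + 1)/3 = C1


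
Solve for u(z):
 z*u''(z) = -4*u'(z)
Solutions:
 u(z) = C1 + C2/z^3


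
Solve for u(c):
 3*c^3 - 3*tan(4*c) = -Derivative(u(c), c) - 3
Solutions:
 u(c) = C1 - 3*c^4/4 - 3*c - 3*log(cos(4*c))/4


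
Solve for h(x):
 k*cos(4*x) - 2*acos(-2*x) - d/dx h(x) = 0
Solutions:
 h(x) = C1 + k*sin(4*x)/4 - 2*x*acos(-2*x) - sqrt(1 - 4*x^2)


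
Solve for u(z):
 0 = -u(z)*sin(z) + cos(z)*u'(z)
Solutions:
 u(z) = C1/cos(z)


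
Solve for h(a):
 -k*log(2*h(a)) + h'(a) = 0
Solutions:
 Integral(1/(log(_y) + log(2)), (_y, h(a))) = C1 + a*k


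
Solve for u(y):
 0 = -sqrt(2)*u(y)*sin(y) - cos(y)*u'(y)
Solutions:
 u(y) = C1*cos(y)^(sqrt(2))


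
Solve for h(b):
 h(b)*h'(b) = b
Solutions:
 h(b) = -sqrt(C1 + b^2)
 h(b) = sqrt(C1 + b^2)


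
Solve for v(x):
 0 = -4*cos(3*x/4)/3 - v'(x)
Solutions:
 v(x) = C1 - 16*sin(3*x/4)/9


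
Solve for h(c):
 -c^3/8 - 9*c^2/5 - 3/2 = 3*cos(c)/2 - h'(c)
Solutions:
 h(c) = C1 + c^4/32 + 3*c^3/5 + 3*c/2 + 3*sin(c)/2


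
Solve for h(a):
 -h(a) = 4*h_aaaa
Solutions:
 h(a) = (C1*sin(a/2) + C2*cos(a/2))*exp(-a/2) + (C3*sin(a/2) + C4*cos(a/2))*exp(a/2)


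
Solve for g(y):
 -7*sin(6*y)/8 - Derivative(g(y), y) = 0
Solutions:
 g(y) = C1 + 7*cos(6*y)/48


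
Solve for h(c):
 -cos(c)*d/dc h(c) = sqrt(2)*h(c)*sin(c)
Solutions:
 h(c) = C1*cos(c)^(sqrt(2))


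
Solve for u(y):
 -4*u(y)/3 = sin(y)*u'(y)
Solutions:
 u(y) = C1*(cos(y) + 1)^(2/3)/(cos(y) - 1)^(2/3)


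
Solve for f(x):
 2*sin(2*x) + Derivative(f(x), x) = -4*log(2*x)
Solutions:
 f(x) = C1 - 4*x*log(x) - 4*x*log(2) + 4*x + cos(2*x)


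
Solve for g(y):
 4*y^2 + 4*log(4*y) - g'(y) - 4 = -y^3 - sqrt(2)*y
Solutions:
 g(y) = C1 + y^4/4 + 4*y^3/3 + sqrt(2)*y^2/2 + 4*y*log(y) - 8*y + y*log(256)


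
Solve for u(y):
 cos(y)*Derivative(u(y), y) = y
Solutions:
 u(y) = C1 + Integral(y/cos(y), y)


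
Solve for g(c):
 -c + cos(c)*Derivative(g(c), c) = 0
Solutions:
 g(c) = C1 + Integral(c/cos(c), c)


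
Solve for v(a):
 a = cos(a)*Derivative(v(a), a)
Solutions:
 v(a) = C1 + Integral(a/cos(a), a)


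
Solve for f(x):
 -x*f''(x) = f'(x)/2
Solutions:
 f(x) = C1 + C2*sqrt(x)


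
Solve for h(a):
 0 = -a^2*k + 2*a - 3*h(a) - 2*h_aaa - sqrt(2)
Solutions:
 h(a) = C3*exp(-2^(2/3)*3^(1/3)*a/2) - a^2*k/3 + 2*a/3 + (C1*sin(2^(2/3)*3^(5/6)*a/4) + C2*cos(2^(2/3)*3^(5/6)*a/4))*exp(2^(2/3)*3^(1/3)*a/4) - sqrt(2)/3


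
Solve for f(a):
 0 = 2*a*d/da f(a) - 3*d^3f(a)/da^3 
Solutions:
 f(a) = C1 + Integral(C2*airyai(2^(1/3)*3^(2/3)*a/3) + C3*airybi(2^(1/3)*3^(2/3)*a/3), a)


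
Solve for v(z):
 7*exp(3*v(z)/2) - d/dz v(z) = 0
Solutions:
 v(z) = 2*log(-1/(C1 + 21*z))/3 + 2*log(2)/3
 v(z) = 2*log(2^(1/3)*(-1/(C1 + 7*z))^(1/3)*(-3^(2/3) - 3*3^(1/6)*I)/6)
 v(z) = 2*log(2^(1/3)*(-1/(C1 + 7*z))^(1/3)*(-3^(2/3) + 3*3^(1/6)*I)/6)


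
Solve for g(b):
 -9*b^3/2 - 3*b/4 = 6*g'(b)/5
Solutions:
 g(b) = C1 - 15*b^4/16 - 5*b^2/16


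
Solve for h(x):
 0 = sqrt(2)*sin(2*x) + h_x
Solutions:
 h(x) = C1 + sqrt(2)*cos(2*x)/2


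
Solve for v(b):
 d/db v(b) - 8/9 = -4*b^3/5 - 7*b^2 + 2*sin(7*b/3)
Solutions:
 v(b) = C1 - b^4/5 - 7*b^3/3 + 8*b/9 - 6*cos(7*b/3)/7


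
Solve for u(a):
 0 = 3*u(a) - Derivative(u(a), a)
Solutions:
 u(a) = C1*exp(3*a)


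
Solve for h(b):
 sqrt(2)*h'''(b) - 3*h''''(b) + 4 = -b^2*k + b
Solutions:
 h(b) = C1 + C2*b + C3*b^2 + C4*exp(sqrt(2)*b/3) - sqrt(2)*b^5*k/120 + b^4*(-6*k + sqrt(2))/48 + b^3*(-9*sqrt(2)*k - 4*sqrt(2) + 3)/12


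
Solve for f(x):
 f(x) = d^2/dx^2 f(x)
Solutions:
 f(x) = C1*exp(-x) + C2*exp(x)


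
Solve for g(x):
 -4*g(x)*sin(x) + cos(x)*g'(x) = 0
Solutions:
 g(x) = C1/cos(x)^4


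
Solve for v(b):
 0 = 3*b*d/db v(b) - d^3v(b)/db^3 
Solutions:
 v(b) = C1 + Integral(C2*airyai(3^(1/3)*b) + C3*airybi(3^(1/3)*b), b)


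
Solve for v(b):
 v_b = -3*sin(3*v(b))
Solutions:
 v(b) = -acos((-C1 - exp(18*b))/(C1 - exp(18*b)))/3 + 2*pi/3
 v(b) = acos((-C1 - exp(18*b))/(C1 - exp(18*b)))/3


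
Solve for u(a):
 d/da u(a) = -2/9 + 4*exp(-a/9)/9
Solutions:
 u(a) = C1 - 2*a/9 - 4*exp(-a/9)


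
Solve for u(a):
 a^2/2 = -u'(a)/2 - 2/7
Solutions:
 u(a) = C1 - a^3/3 - 4*a/7


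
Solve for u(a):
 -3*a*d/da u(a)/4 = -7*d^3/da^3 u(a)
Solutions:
 u(a) = C1 + Integral(C2*airyai(294^(1/3)*a/14) + C3*airybi(294^(1/3)*a/14), a)


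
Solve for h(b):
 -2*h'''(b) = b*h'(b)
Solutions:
 h(b) = C1 + Integral(C2*airyai(-2^(2/3)*b/2) + C3*airybi(-2^(2/3)*b/2), b)


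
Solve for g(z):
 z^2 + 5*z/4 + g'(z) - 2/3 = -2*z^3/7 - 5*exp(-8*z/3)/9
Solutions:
 g(z) = C1 - z^4/14 - z^3/3 - 5*z^2/8 + 2*z/3 + 5*exp(-8*z/3)/24


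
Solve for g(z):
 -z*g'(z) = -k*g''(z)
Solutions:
 g(z) = C1 + C2*erf(sqrt(2)*z*sqrt(-1/k)/2)/sqrt(-1/k)


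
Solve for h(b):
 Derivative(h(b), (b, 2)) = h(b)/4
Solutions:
 h(b) = C1*exp(-b/2) + C2*exp(b/2)


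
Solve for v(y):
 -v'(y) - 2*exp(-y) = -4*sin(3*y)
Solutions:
 v(y) = C1 - 4*cos(3*y)/3 + 2*exp(-y)


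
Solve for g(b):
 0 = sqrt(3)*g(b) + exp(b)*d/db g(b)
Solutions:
 g(b) = C1*exp(sqrt(3)*exp(-b))


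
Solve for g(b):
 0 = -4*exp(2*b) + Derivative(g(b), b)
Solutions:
 g(b) = C1 + 2*exp(2*b)


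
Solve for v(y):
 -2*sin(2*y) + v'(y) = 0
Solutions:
 v(y) = C1 - cos(2*y)


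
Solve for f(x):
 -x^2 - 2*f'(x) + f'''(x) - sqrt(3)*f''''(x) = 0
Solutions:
 f(x) = C1 + C2*exp(x*((sqrt(237) + 80*sqrt(3)/9)^(-1/3) + 2*sqrt(3) + 3*(sqrt(237) + 80*sqrt(3)/9)^(1/3))/18)*sin(sqrt(3)*x*(-3*(sqrt(237) + 80*sqrt(3)/9)^(1/3) + (sqrt(237) + 80*sqrt(3)/9)^(-1/3))/18) + C3*exp(x*((sqrt(237) + 80*sqrt(3)/9)^(-1/3) + 2*sqrt(3) + 3*(sqrt(237) + 80*sqrt(3)/9)^(1/3))/18)*cos(sqrt(3)*x*(-3*(sqrt(237) + 80*sqrt(3)/9)^(1/3) + (sqrt(237) + 80*sqrt(3)/9)^(-1/3))/18) + C4*exp(x*(-3*(sqrt(237) + 80*sqrt(3)/9)^(1/3) - 1/(sqrt(237) + 80*sqrt(3)/9)^(1/3) + sqrt(3))/9) - x^3/6 - x/2


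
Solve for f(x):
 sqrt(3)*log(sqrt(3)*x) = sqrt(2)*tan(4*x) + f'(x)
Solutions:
 f(x) = C1 + sqrt(3)*x*(log(x) - 1) + sqrt(3)*x*log(3)/2 + sqrt(2)*log(cos(4*x))/4


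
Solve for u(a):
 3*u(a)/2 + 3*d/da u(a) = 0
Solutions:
 u(a) = C1*exp(-a/2)


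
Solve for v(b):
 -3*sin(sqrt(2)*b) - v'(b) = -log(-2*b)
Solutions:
 v(b) = C1 + b*log(-b) - b + b*log(2) + 3*sqrt(2)*cos(sqrt(2)*b)/2


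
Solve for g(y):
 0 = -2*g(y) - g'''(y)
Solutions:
 g(y) = C3*exp(-2^(1/3)*y) + (C1*sin(2^(1/3)*sqrt(3)*y/2) + C2*cos(2^(1/3)*sqrt(3)*y/2))*exp(2^(1/3)*y/2)


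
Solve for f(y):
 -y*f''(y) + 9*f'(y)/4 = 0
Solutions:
 f(y) = C1 + C2*y^(13/4)


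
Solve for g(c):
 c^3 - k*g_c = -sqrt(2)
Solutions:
 g(c) = C1 + c^4/(4*k) + sqrt(2)*c/k


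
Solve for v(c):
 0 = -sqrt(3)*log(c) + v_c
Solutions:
 v(c) = C1 + sqrt(3)*c*log(c) - sqrt(3)*c


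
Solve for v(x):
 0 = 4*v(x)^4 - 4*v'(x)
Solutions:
 v(x) = (-1/(C1 + 3*x))^(1/3)
 v(x) = (-1/(C1 + x))^(1/3)*(-3^(2/3) - 3*3^(1/6)*I)/6
 v(x) = (-1/(C1 + x))^(1/3)*(-3^(2/3) + 3*3^(1/6)*I)/6


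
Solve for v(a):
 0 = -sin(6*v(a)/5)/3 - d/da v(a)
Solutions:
 a/3 + 5*log(cos(6*v(a)/5) - 1)/12 - 5*log(cos(6*v(a)/5) + 1)/12 = C1


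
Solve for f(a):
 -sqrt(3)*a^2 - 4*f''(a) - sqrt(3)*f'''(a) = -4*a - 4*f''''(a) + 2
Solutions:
 f(a) = C1 + C2*a + C3*exp(a*(sqrt(3) + sqrt(67))/8) + C4*exp(a*(-sqrt(67) + sqrt(3))/8) - sqrt(3)*a^4/48 + 11*a^3/48 + a^2*(-27*sqrt(3) - 16)/64


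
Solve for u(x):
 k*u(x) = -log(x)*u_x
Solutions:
 u(x) = C1*exp(-k*li(x))


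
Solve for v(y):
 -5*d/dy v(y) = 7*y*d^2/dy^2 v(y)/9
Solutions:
 v(y) = C1 + C2/y^(38/7)


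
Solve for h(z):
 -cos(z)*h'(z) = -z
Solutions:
 h(z) = C1 + Integral(z/cos(z), z)


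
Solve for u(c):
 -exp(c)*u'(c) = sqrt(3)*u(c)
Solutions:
 u(c) = C1*exp(sqrt(3)*exp(-c))


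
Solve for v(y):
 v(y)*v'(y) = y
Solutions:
 v(y) = -sqrt(C1 + y^2)
 v(y) = sqrt(C1 + y^2)


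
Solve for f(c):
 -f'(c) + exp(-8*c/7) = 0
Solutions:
 f(c) = C1 - 7*exp(-8*c/7)/8


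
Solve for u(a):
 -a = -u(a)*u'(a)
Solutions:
 u(a) = -sqrt(C1 + a^2)
 u(a) = sqrt(C1 + a^2)


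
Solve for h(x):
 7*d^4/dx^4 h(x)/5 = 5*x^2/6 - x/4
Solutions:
 h(x) = C1 + C2*x + C3*x^2 + C4*x^3 + 5*x^6/3024 - x^5/672


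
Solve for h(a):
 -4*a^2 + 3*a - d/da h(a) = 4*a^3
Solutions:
 h(a) = C1 - a^4 - 4*a^3/3 + 3*a^2/2


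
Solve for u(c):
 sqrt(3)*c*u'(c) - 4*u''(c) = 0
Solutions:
 u(c) = C1 + C2*erfi(sqrt(2)*3^(1/4)*c/4)


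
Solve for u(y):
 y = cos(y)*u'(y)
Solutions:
 u(y) = C1 + Integral(y/cos(y), y)


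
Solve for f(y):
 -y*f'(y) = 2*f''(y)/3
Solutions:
 f(y) = C1 + C2*erf(sqrt(3)*y/2)


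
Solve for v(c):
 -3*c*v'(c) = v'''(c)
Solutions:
 v(c) = C1 + Integral(C2*airyai(-3^(1/3)*c) + C3*airybi(-3^(1/3)*c), c)


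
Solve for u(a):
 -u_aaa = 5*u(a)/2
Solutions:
 u(a) = C3*exp(-2^(2/3)*5^(1/3)*a/2) + (C1*sin(2^(2/3)*sqrt(3)*5^(1/3)*a/4) + C2*cos(2^(2/3)*sqrt(3)*5^(1/3)*a/4))*exp(2^(2/3)*5^(1/3)*a/4)


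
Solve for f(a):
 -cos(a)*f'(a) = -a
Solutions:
 f(a) = C1 + Integral(a/cos(a), a)


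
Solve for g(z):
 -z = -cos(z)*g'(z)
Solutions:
 g(z) = C1 + Integral(z/cos(z), z)


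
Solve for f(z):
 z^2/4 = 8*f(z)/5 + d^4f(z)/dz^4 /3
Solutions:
 f(z) = 5*z^2/32 + (C1*sin(5^(3/4)*6^(1/4)*z/5) + C2*cos(5^(3/4)*6^(1/4)*z/5))*exp(-5^(3/4)*6^(1/4)*z/5) + (C3*sin(5^(3/4)*6^(1/4)*z/5) + C4*cos(5^(3/4)*6^(1/4)*z/5))*exp(5^(3/4)*6^(1/4)*z/5)


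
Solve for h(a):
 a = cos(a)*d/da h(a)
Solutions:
 h(a) = C1 + Integral(a/cos(a), a)


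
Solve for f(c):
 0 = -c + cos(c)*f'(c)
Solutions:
 f(c) = C1 + Integral(c/cos(c), c)


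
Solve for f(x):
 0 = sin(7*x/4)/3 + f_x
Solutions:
 f(x) = C1 + 4*cos(7*x/4)/21


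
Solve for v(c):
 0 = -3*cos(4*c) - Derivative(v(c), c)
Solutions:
 v(c) = C1 - 3*sin(4*c)/4


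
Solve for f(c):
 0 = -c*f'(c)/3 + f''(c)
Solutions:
 f(c) = C1 + C2*erfi(sqrt(6)*c/6)


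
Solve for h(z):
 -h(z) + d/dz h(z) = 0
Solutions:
 h(z) = C1*exp(z)


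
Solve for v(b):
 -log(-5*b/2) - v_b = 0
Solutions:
 v(b) = C1 - b*log(-b) + b*(-log(5) + log(2) + 1)


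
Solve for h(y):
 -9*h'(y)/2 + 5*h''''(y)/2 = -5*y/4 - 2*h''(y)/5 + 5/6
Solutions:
 h(y) = C1 + C2*exp(-y*(-8*18^(1/3)/(2025 + sqrt(4101393))^(1/3) + 12^(1/3)*(2025 + sqrt(4101393))^(1/3))/60)*sin(2^(1/3)*3^(1/6)*y*(24/(2025 + sqrt(4101393))^(1/3) + 2^(1/3)*3^(2/3)*(2025 + sqrt(4101393))^(1/3))/60) + C3*exp(-y*(-8*18^(1/3)/(2025 + sqrt(4101393))^(1/3) + 12^(1/3)*(2025 + sqrt(4101393))^(1/3))/60)*cos(2^(1/3)*3^(1/6)*y*(24/(2025 + sqrt(4101393))^(1/3) + 2^(1/3)*3^(2/3)*(2025 + sqrt(4101393))^(1/3))/60) + C4*exp(y*(-8*18^(1/3)/(2025 + sqrt(4101393))^(1/3) + 12^(1/3)*(2025 + sqrt(4101393))^(1/3))/30) + 5*y^2/36 - 13*y/81


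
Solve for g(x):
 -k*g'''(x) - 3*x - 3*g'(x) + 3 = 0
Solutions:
 g(x) = C1 + C2*exp(-sqrt(3)*x*sqrt(-1/k)) + C3*exp(sqrt(3)*x*sqrt(-1/k)) - x^2/2 + x


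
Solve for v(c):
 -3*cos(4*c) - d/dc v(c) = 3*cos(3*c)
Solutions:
 v(c) = C1 - sin(3*c) - 3*sin(4*c)/4


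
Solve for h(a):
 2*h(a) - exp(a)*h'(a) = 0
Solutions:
 h(a) = C1*exp(-2*exp(-a))


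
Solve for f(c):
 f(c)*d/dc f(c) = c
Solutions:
 f(c) = -sqrt(C1 + c^2)
 f(c) = sqrt(C1 + c^2)


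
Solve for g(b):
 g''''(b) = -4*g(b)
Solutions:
 g(b) = (C1*sin(b) + C2*cos(b))*exp(-b) + (C3*sin(b) + C4*cos(b))*exp(b)


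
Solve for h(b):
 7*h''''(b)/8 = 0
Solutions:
 h(b) = C1 + C2*b + C3*b^2 + C4*b^3


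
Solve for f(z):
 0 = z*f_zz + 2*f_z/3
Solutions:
 f(z) = C1 + C2*z^(1/3)


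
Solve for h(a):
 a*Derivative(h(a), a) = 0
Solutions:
 h(a) = C1


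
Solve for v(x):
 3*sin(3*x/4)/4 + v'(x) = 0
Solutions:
 v(x) = C1 + cos(3*x/4)


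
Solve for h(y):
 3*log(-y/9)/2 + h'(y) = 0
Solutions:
 h(y) = C1 - 3*y*log(-y)/2 + y*(3/2 + 3*log(3))


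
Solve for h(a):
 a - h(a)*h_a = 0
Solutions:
 h(a) = -sqrt(C1 + a^2)
 h(a) = sqrt(C1 + a^2)


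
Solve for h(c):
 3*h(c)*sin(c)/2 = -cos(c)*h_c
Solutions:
 h(c) = C1*cos(c)^(3/2)


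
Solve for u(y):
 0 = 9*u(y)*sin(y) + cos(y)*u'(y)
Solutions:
 u(y) = C1*cos(y)^9


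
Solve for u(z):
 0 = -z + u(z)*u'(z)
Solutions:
 u(z) = -sqrt(C1 + z^2)
 u(z) = sqrt(C1 + z^2)


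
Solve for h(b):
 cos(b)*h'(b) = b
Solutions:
 h(b) = C1 + Integral(b/cos(b), b)


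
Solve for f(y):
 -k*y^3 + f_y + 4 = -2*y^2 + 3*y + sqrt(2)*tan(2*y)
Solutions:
 f(y) = C1 + k*y^4/4 - 2*y^3/3 + 3*y^2/2 - 4*y - sqrt(2)*log(cos(2*y))/2


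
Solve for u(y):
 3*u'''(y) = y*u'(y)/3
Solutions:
 u(y) = C1 + Integral(C2*airyai(3^(1/3)*y/3) + C3*airybi(3^(1/3)*y/3), y)


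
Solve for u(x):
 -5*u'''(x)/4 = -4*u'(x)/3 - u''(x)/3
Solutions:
 u(x) = C1 + C2*exp(2*x*(1 - sqrt(61))/15) + C3*exp(2*x*(1 + sqrt(61))/15)


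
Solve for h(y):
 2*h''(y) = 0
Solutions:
 h(y) = C1 + C2*y


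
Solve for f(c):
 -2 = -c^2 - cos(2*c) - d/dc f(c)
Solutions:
 f(c) = C1 - c^3/3 + 2*c - sin(2*c)/2


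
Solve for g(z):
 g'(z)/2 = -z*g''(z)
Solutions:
 g(z) = C1 + C2*sqrt(z)


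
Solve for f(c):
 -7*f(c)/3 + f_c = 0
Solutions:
 f(c) = C1*exp(7*c/3)


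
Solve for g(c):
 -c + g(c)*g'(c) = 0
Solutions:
 g(c) = -sqrt(C1 + c^2)
 g(c) = sqrt(C1 + c^2)


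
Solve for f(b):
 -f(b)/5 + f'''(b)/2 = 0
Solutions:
 f(b) = C3*exp(2^(1/3)*5^(2/3)*b/5) + (C1*sin(2^(1/3)*sqrt(3)*5^(2/3)*b/10) + C2*cos(2^(1/3)*sqrt(3)*5^(2/3)*b/10))*exp(-2^(1/3)*5^(2/3)*b/10)


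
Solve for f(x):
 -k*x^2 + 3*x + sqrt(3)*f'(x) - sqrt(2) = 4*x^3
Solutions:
 f(x) = C1 + sqrt(3)*k*x^3/9 + sqrt(3)*x^4/3 - sqrt(3)*x^2/2 + sqrt(6)*x/3


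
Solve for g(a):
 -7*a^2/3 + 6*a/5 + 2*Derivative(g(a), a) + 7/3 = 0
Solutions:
 g(a) = C1 + 7*a^3/18 - 3*a^2/10 - 7*a/6


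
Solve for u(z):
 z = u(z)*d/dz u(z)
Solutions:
 u(z) = -sqrt(C1 + z^2)
 u(z) = sqrt(C1 + z^2)


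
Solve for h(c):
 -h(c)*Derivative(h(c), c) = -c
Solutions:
 h(c) = -sqrt(C1 + c^2)
 h(c) = sqrt(C1 + c^2)


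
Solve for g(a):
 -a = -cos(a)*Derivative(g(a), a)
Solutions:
 g(a) = C1 + Integral(a/cos(a), a)


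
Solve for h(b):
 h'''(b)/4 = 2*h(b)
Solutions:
 h(b) = C3*exp(2*b) + (C1*sin(sqrt(3)*b) + C2*cos(sqrt(3)*b))*exp(-b)


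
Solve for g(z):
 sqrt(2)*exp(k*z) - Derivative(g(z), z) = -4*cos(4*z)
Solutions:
 g(z) = C1 + sin(4*z) + sqrt(2)*exp(k*z)/k


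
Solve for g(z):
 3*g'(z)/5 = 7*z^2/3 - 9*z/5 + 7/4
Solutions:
 g(z) = C1 + 35*z^3/27 - 3*z^2/2 + 35*z/12


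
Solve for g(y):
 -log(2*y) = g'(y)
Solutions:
 g(y) = C1 - y*log(y) - y*log(2) + y


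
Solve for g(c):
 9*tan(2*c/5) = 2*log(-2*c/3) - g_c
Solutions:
 g(c) = C1 + 2*c*log(-c) - 2*c*log(3) - 2*c + 2*c*log(2) + 45*log(cos(2*c/5))/2


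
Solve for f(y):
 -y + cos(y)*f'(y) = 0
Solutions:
 f(y) = C1 + Integral(y/cos(y), y)


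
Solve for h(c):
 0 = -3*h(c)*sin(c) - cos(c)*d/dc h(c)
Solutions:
 h(c) = C1*cos(c)^3


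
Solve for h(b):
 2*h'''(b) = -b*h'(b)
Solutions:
 h(b) = C1 + Integral(C2*airyai(-2^(2/3)*b/2) + C3*airybi(-2^(2/3)*b/2), b)


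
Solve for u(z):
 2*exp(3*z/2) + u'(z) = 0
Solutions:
 u(z) = C1 - 4*exp(3*z/2)/3


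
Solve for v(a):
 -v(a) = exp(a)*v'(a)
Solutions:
 v(a) = C1*exp(exp(-a))


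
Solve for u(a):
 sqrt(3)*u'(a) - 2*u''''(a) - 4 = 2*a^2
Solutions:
 u(a) = C1 + C4*exp(2^(2/3)*3^(1/6)*a/2) + 2*sqrt(3)*a^3/9 + 4*sqrt(3)*a/3 + (C2*sin(6^(2/3)*a/4) + C3*cos(6^(2/3)*a/4))*exp(-2^(2/3)*3^(1/6)*a/4)


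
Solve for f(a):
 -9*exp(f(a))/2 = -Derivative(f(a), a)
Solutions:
 f(a) = log(-1/(C1 + 9*a)) + log(2)


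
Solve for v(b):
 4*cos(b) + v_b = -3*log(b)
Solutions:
 v(b) = C1 - 3*b*log(b) + 3*b - 4*sin(b)


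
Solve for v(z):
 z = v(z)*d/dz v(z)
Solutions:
 v(z) = -sqrt(C1 + z^2)
 v(z) = sqrt(C1 + z^2)


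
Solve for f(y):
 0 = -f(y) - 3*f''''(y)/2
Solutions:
 f(y) = (C1*sin(6^(3/4)*y/6) + C2*cos(6^(3/4)*y/6))*exp(-6^(3/4)*y/6) + (C3*sin(6^(3/4)*y/6) + C4*cos(6^(3/4)*y/6))*exp(6^(3/4)*y/6)


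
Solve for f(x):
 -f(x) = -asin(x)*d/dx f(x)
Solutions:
 f(x) = C1*exp(Integral(1/asin(x), x))


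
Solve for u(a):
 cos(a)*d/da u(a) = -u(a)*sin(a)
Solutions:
 u(a) = C1*cos(a)


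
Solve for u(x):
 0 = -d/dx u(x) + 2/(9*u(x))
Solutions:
 u(x) = -sqrt(C1 + 4*x)/3
 u(x) = sqrt(C1 + 4*x)/3


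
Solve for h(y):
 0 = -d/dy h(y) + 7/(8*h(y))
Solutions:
 h(y) = -sqrt(C1 + 7*y)/2
 h(y) = sqrt(C1 + 7*y)/2


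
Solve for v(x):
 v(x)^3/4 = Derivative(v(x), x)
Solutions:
 v(x) = -sqrt(2)*sqrt(-1/(C1 + x))
 v(x) = sqrt(2)*sqrt(-1/(C1 + x))


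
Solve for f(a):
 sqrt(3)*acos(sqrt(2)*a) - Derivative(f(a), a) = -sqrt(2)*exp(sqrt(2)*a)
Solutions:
 f(a) = C1 + sqrt(3)*(a*acos(sqrt(2)*a) - sqrt(2)*sqrt(1 - 2*a^2)/2) + exp(sqrt(2)*a)


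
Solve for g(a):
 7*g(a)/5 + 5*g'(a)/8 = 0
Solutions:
 g(a) = C1*exp(-56*a/25)


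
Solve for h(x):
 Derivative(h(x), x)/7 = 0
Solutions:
 h(x) = C1


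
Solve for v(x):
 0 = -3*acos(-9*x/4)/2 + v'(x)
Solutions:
 v(x) = C1 + 3*x*acos(-9*x/4)/2 + sqrt(16 - 81*x^2)/6


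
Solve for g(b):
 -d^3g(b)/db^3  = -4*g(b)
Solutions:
 g(b) = C3*exp(2^(2/3)*b) + (C1*sin(2^(2/3)*sqrt(3)*b/2) + C2*cos(2^(2/3)*sqrt(3)*b/2))*exp(-2^(2/3)*b/2)


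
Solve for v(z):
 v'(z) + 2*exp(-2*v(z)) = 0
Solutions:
 v(z) = log(-sqrt(C1 - 4*z))
 v(z) = log(C1 - 4*z)/2


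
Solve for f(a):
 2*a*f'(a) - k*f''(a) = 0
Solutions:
 f(a) = C1 + C2*erf(a*sqrt(-1/k))/sqrt(-1/k)


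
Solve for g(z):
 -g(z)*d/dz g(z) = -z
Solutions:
 g(z) = -sqrt(C1 + z^2)
 g(z) = sqrt(C1 + z^2)


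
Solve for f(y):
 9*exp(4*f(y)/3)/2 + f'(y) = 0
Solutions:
 f(y) = 3*log(-(1/(C1 + 18*y))^(1/4)) + 3*log(3)/4
 f(y) = 3*log(1/(C1 + 18*y))/4 + 3*log(3)/4
 f(y) = 3*log(-I*(1/(C1 + 18*y))^(1/4)) + 3*log(3)/4
 f(y) = 3*log(I*(1/(C1 + 18*y))^(1/4)) + 3*log(3)/4


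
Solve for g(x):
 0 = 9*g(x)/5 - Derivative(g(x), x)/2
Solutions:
 g(x) = C1*exp(18*x/5)


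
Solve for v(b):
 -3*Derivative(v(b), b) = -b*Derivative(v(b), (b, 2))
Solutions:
 v(b) = C1 + C2*b^4


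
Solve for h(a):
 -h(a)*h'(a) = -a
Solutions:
 h(a) = -sqrt(C1 + a^2)
 h(a) = sqrt(C1 + a^2)


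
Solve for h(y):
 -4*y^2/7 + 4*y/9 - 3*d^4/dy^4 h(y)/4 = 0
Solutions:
 h(y) = C1 + C2*y + C3*y^2 + C4*y^3 - 2*y^6/945 + 2*y^5/405


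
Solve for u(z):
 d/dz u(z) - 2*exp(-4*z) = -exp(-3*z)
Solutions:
 u(z) = C1 + exp(-3*z)/3 - exp(-4*z)/2


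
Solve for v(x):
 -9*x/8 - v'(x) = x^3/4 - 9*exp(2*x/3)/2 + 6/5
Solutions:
 v(x) = C1 - x^4/16 - 9*x^2/16 - 6*x/5 + 27*exp(2*x/3)/4


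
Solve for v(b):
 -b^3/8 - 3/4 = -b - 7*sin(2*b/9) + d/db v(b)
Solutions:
 v(b) = C1 - b^4/32 + b^2/2 - 3*b/4 - 63*cos(2*b/9)/2


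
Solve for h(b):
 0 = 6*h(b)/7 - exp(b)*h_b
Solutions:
 h(b) = C1*exp(-6*exp(-b)/7)


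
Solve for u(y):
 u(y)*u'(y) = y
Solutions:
 u(y) = -sqrt(C1 + y^2)
 u(y) = sqrt(C1 + y^2)


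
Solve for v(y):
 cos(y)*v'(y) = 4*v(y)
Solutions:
 v(y) = C1*(sin(y)^2 + 2*sin(y) + 1)/(sin(y)^2 - 2*sin(y) + 1)


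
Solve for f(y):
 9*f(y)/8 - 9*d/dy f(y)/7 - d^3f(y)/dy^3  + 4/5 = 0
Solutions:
 f(y) = C1*exp(-y*(-8*3^(2/3)*98^(1/3)/(147 + sqrt(26985))^(1/3) + 84^(1/3)*(147 + sqrt(26985))^(1/3))/56)*sin(3^(1/6)*y*(24*98^(1/3)/(147 + sqrt(26985))^(1/3) + 28^(1/3)*3^(2/3)*(147 + sqrt(26985))^(1/3))/56) + C2*exp(-y*(-8*3^(2/3)*98^(1/3)/(147 + sqrt(26985))^(1/3) + 84^(1/3)*(147 + sqrt(26985))^(1/3))/56)*cos(3^(1/6)*y*(24*98^(1/3)/(147 + sqrt(26985))^(1/3) + 28^(1/3)*3^(2/3)*(147 + sqrt(26985))^(1/3))/56) + C3*exp(y*(-8*3^(2/3)*98^(1/3)/(147 + sqrt(26985))^(1/3) + 84^(1/3)*(147 + sqrt(26985))^(1/3))/28) - 32/45


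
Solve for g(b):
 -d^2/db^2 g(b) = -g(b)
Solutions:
 g(b) = C1*exp(-b) + C2*exp(b)


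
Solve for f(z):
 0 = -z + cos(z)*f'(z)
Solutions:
 f(z) = C1 + Integral(z/cos(z), z)


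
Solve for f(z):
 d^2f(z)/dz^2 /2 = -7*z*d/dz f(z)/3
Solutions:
 f(z) = C1 + C2*erf(sqrt(21)*z/3)


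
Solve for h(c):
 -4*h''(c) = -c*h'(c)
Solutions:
 h(c) = C1 + C2*erfi(sqrt(2)*c/4)


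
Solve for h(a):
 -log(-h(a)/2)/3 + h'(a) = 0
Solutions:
 -3*Integral(1/(log(-_y) - log(2)), (_y, h(a))) = C1 - a


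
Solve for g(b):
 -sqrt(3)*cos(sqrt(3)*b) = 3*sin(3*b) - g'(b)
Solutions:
 g(b) = C1 + sin(sqrt(3)*b) - cos(3*b)


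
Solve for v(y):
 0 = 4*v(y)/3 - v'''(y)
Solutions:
 v(y) = C3*exp(6^(2/3)*y/3) + (C1*sin(2^(2/3)*3^(1/6)*y/2) + C2*cos(2^(2/3)*3^(1/6)*y/2))*exp(-6^(2/3)*y/6)


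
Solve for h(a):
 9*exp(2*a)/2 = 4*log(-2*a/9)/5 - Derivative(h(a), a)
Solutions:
 h(a) = C1 + 4*a*log(-a)/5 + 4*a*(-2*log(3) - 1 + log(2))/5 - 9*exp(2*a)/4


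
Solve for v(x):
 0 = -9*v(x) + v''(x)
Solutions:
 v(x) = C1*exp(-3*x) + C2*exp(3*x)


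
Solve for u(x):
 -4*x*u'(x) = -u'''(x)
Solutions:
 u(x) = C1 + Integral(C2*airyai(2^(2/3)*x) + C3*airybi(2^(2/3)*x), x)


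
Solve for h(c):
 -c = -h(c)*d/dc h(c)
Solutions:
 h(c) = -sqrt(C1 + c^2)
 h(c) = sqrt(C1 + c^2)


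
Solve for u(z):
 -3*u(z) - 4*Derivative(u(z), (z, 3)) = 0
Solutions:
 u(z) = C3*exp(-6^(1/3)*z/2) + (C1*sin(2^(1/3)*3^(5/6)*z/4) + C2*cos(2^(1/3)*3^(5/6)*z/4))*exp(6^(1/3)*z/4)


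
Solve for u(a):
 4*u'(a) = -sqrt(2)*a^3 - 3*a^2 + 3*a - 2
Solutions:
 u(a) = C1 - sqrt(2)*a^4/16 - a^3/4 + 3*a^2/8 - a/2


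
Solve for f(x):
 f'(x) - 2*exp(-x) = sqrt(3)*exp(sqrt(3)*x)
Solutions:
 f(x) = C1 + exp(sqrt(3)*x) - 2*exp(-x)


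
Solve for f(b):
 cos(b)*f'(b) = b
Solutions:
 f(b) = C1 + Integral(b/cos(b), b)


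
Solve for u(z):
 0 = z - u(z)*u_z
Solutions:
 u(z) = -sqrt(C1 + z^2)
 u(z) = sqrt(C1 + z^2)


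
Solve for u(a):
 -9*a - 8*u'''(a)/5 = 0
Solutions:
 u(a) = C1 + C2*a + C3*a^2 - 15*a^4/64


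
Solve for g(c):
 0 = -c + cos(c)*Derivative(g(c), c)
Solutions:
 g(c) = C1 + Integral(c/cos(c), c)


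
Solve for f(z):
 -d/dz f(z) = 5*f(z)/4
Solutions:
 f(z) = C1*exp(-5*z/4)


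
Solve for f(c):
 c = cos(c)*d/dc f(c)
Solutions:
 f(c) = C1 + Integral(c/cos(c), c)


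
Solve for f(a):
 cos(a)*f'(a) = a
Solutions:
 f(a) = C1 + Integral(a/cos(a), a)


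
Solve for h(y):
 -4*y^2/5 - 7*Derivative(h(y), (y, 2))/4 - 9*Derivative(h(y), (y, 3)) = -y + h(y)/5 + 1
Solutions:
 h(y) = C1*exp(y*(-70 + 245*5^(1/3)/(216*sqrt(110121) + 71699)^(1/3) + 5^(2/3)*(216*sqrt(110121) + 71699)^(1/3))/1080)*sin(sqrt(3)*5^(1/3)*y*(-5^(1/3)*(216*sqrt(110121) + 71699)^(1/3) + 245/(216*sqrt(110121) + 71699)^(1/3))/1080) + C2*exp(y*(-70 + 245*5^(1/3)/(216*sqrt(110121) + 71699)^(1/3) + 5^(2/3)*(216*sqrt(110121) + 71699)^(1/3))/1080)*cos(sqrt(3)*5^(1/3)*y*(-5^(1/3)*(216*sqrt(110121) + 71699)^(1/3) + 245/(216*sqrt(110121) + 71699)^(1/3))/1080) + C3*exp(-y*(245*5^(1/3)/(216*sqrt(110121) + 71699)^(1/3) + 35 + 5^(2/3)*(216*sqrt(110121) + 71699)^(1/3))/540) - 4*y^2 + 5*y + 65


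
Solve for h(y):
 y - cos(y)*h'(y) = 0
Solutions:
 h(y) = C1 + Integral(y/cos(y), y)


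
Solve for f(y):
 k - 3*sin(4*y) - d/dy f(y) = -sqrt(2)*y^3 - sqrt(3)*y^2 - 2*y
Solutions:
 f(y) = C1 + k*y + sqrt(2)*y^4/4 + sqrt(3)*y^3/3 + y^2 + 3*cos(4*y)/4


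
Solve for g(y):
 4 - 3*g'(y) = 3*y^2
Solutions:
 g(y) = C1 - y^3/3 + 4*y/3


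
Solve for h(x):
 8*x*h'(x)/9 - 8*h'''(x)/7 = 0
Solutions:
 h(x) = C1 + Integral(C2*airyai(21^(1/3)*x/3) + C3*airybi(21^(1/3)*x/3), x)


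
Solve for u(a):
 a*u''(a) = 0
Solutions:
 u(a) = C1 + C2*a


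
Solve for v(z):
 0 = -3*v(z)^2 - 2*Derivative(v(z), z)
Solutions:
 v(z) = 2/(C1 + 3*z)


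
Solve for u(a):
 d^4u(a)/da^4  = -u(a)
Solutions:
 u(a) = (C1*sin(sqrt(2)*a/2) + C2*cos(sqrt(2)*a/2))*exp(-sqrt(2)*a/2) + (C3*sin(sqrt(2)*a/2) + C4*cos(sqrt(2)*a/2))*exp(sqrt(2)*a/2)


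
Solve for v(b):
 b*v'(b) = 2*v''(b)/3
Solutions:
 v(b) = C1 + C2*erfi(sqrt(3)*b/2)


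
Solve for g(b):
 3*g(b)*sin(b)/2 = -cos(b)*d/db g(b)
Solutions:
 g(b) = C1*cos(b)^(3/2)


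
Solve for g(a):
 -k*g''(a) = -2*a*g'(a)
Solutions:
 g(a) = C1 + C2*erf(a*sqrt(-1/k))/sqrt(-1/k)


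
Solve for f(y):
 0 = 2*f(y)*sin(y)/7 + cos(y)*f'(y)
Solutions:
 f(y) = C1*cos(y)^(2/7)


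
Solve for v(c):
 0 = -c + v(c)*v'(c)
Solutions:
 v(c) = -sqrt(C1 + c^2)
 v(c) = sqrt(C1 + c^2)


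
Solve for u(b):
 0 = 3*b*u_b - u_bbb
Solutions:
 u(b) = C1 + Integral(C2*airyai(3^(1/3)*b) + C3*airybi(3^(1/3)*b), b)


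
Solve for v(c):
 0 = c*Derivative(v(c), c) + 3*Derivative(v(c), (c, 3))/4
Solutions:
 v(c) = C1 + Integral(C2*airyai(-6^(2/3)*c/3) + C3*airybi(-6^(2/3)*c/3), c)


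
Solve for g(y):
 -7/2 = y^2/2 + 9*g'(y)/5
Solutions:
 g(y) = C1 - 5*y^3/54 - 35*y/18


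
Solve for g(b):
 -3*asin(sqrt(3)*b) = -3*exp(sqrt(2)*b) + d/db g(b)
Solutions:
 g(b) = C1 - 3*b*asin(sqrt(3)*b) - sqrt(3)*sqrt(1 - 3*b^2) + 3*sqrt(2)*exp(sqrt(2)*b)/2


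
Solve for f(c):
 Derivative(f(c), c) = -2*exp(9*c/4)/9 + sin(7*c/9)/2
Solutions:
 f(c) = C1 - 8*exp(9*c/4)/81 - 9*cos(7*c/9)/14


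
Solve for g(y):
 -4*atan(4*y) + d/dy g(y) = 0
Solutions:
 g(y) = C1 + 4*y*atan(4*y) - log(16*y^2 + 1)/2


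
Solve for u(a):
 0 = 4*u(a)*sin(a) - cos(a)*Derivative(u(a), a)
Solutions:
 u(a) = C1/cos(a)^4


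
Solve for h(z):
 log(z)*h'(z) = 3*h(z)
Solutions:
 h(z) = C1*exp(3*li(z))


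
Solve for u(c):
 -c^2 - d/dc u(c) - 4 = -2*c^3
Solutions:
 u(c) = C1 + c^4/2 - c^3/3 - 4*c


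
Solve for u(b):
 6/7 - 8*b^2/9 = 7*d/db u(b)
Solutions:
 u(b) = C1 - 8*b^3/189 + 6*b/49


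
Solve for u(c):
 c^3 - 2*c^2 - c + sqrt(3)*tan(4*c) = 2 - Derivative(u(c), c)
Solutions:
 u(c) = C1 - c^4/4 + 2*c^3/3 + c^2/2 + 2*c + sqrt(3)*log(cos(4*c))/4


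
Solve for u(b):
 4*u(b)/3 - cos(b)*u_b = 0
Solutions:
 u(b) = C1*(sin(b) + 1)^(2/3)/(sin(b) - 1)^(2/3)


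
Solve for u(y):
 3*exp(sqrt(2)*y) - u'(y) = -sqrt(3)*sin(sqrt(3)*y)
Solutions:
 u(y) = C1 + 3*sqrt(2)*exp(sqrt(2)*y)/2 - cos(sqrt(3)*y)


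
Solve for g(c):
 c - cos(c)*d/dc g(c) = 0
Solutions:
 g(c) = C1 + Integral(c/cos(c), c)


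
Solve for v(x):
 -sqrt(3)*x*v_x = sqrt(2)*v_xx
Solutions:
 v(x) = C1 + C2*erf(6^(1/4)*x/2)


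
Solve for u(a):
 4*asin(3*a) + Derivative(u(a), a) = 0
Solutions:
 u(a) = C1 - 4*a*asin(3*a) - 4*sqrt(1 - 9*a^2)/3


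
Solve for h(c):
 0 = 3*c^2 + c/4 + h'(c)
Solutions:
 h(c) = C1 - c^3 - c^2/8


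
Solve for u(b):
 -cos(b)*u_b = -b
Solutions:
 u(b) = C1 + Integral(b/cos(b), b)


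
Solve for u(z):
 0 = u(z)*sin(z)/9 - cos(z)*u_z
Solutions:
 u(z) = C1/cos(z)^(1/9)


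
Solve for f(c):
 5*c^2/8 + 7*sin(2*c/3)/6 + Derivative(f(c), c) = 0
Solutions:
 f(c) = C1 - 5*c^3/24 + 7*cos(2*c/3)/4


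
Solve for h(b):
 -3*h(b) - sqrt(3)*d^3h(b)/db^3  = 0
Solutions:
 h(b) = C3*exp(-3^(1/6)*b) + (C1*sin(3^(2/3)*b/2) + C2*cos(3^(2/3)*b/2))*exp(3^(1/6)*b/2)


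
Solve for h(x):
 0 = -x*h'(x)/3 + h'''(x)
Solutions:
 h(x) = C1 + Integral(C2*airyai(3^(2/3)*x/3) + C3*airybi(3^(2/3)*x/3), x)


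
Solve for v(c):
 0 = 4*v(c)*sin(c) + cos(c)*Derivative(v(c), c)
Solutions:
 v(c) = C1*cos(c)^4


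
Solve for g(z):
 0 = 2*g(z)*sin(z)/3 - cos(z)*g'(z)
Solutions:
 g(z) = C1/cos(z)^(2/3)


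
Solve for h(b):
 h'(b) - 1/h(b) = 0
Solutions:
 h(b) = -sqrt(C1 + 2*b)
 h(b) = sqrt(C1 + 2*b)


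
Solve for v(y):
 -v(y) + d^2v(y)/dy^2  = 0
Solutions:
 v(y) = C1*exp(-y) + C2*exp(y)


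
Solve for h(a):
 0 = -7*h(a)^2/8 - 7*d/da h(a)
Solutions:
 h(a) = 8/(C1 + a)


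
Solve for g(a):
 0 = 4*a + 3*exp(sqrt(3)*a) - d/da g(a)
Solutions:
 g(a) = C1 + 2*a^2 + sqrt(3)*exp(sqrt(3)*a)


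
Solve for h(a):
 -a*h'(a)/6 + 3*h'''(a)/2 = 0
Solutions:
 h(a) = C1 + Integral(C2*airyai(3^(1/3)*a/3) + C3*airybi(3^(1/3)*a/3), a)


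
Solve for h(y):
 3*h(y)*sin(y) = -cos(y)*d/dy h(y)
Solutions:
 h(y) = C1*cos(y)^3


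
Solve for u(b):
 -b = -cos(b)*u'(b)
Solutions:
 u(b) = C1 + Integral(b/cos(b), b)


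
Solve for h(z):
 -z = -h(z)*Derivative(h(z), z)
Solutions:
 h(z) = -sqrt(C1 + z^2)
 h(z) = sqrt(C1 + z^2)


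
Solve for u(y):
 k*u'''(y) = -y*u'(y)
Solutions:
 u(y) = C1 + Integral(C2*airyai(y*(-1/k)^(1/3)) + C3*airybi(y*(-1/k)^(1/3)), y)


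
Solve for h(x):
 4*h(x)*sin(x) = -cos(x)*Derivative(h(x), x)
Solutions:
 h(x) = C1*cos(x)^4


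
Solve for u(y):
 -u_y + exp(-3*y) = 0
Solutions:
 u(y) = C1 - exp(-3*y)/3


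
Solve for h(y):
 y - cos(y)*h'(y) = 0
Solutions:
 h(y) = C1 + Integral(y/cos(y), y)


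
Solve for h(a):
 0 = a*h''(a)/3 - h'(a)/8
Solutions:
 h(a) = C1 + C2*a^(11/8)


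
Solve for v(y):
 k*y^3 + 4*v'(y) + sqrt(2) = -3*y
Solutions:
 v(y) = C1 - k*y^4/16 - 3*y^2/8 - sqrt(2)*y/4


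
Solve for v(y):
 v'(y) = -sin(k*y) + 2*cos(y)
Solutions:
 v(y) = C1 + 2*sin(y) + cos(k*y)/k


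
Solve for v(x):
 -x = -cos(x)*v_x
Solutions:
 v(x) = C1 + Integral(x/cos(x), x)


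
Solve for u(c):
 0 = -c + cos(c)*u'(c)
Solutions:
 u(c) = C1 + Integral(c/cos(c), c)


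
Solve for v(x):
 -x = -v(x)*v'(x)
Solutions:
 v(x) = -sqrt(C1 + x^2)
 v(x) = sqrt(C1 + x^2)


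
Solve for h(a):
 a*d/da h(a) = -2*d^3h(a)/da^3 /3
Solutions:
 h(a) = C1 + Integral(C2*airyai(-2^(2/3)*3^(1/3)*a/2) + C3*airybi(-2^(2/3)*3^(1/3)*a/2), a)


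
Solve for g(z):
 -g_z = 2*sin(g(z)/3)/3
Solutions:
 2*z/3 + 3*log(cos(g(z)/3) - 1)/2 - 3*log(cos(g(z)/3) + 1)/2 = C1


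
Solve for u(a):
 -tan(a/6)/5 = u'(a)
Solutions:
 u(a) = C1 + 6*log(cos(a/6))/5


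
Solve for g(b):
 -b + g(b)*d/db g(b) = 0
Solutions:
 g(b) = -sqrt(C1 + b^2)
 g(b) = sqrt(C1 + b^2)


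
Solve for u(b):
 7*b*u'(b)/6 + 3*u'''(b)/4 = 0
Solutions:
 u(b) = C1 + Integral(C2*airyai(-42^(1/3)*b/3) + C3*airybi(-42^(1/3)*b/3), b)


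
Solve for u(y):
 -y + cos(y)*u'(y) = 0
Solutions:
 u(y) = C1 + Integral(y/cos(y), y)


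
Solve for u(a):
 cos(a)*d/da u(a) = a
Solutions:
 u(a) = C1 + Integral(a/cos(a), a)


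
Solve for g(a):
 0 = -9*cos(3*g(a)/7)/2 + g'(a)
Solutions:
 -9*a/2 - 7*log(sin(3*g(a)/7) - 1)/6 + 7*log(sin(3*g(a)/7) + 1)/6 = C1


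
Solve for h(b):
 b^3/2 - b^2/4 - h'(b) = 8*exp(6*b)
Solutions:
 h(b) = C1 + b^4/8 - b^3/12 - 4*exp(6*b)/3


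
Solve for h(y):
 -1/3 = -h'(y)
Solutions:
 h(y) = C1 + y/3


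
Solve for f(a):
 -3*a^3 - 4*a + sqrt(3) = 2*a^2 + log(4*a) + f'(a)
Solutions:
 f(a) = C1 - 3*a^4/4 - 2*a^3/3 - 2*a^2 - a*log(a) - a*log(4) + a + sqrt(3)*a


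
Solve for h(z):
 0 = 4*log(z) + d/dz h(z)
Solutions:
 h(z) = C1 - 4*z*log(z) + 4*z


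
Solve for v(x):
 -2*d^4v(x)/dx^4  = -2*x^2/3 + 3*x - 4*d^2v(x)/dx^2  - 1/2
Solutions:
 v(x) = C1 + C2*x + C3*exp(-sqrt(2)*x) + C4*exp(sqrt(2)*x) - x^4/72 + x^3/8 - 7*x^2/48


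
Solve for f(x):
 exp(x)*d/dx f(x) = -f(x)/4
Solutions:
 f(x) = C1*exp(exp(-x)/4)


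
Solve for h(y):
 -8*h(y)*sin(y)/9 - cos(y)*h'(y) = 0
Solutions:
 h(y) = C1*cos(y)^(8/9)


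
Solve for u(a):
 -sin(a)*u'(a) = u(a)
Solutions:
 u(a) = C1*sqrt(cos(a) + 1)/sqrt(cos(a) - 1)


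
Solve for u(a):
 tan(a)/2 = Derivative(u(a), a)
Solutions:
 u(a) = C1 - log(cos(a))/2


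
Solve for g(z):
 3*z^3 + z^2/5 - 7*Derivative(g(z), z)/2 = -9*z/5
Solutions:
 g(z) = C1 + 3*z^4/14 + 2*z^3/105 + 9*z^2/35


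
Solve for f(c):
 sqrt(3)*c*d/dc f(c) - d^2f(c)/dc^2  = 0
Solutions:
 f(c) = C1 + C2*erfi(sqrt(2)*3^(1/4)*c/2)


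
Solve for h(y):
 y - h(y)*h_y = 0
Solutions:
 h(y) = -sqrt(C1 + y^2)
 h(y) = sqrt(C1 + y^2)


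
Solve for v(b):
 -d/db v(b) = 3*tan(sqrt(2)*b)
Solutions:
 v(b) = C1 + 3*sqrt(2)*log(cos(sqrt(2)*b))/2


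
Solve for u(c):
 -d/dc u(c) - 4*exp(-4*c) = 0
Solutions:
 u(c) = C1 + exp(-4*c)


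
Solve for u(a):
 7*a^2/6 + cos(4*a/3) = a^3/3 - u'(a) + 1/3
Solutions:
 u(a) = C1 + a^4/12 - 7*a^3/18 + a/3 - 3*sin(4*a/3)/4


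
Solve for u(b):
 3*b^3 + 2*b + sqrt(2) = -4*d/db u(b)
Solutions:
 u(b) = C1 - 3*b^4/16 - b^2/4 - sqrt(2)*b/4


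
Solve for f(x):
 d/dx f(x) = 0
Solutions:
 f(x) = C1


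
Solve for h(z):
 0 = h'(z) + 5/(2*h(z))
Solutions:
 h(z) = -sqrt(C1 - 5*z)
 h(z) = sqrt(C1 - 5*z)


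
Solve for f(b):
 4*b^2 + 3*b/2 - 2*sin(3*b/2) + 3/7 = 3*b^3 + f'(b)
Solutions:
 f(b) = C1 - 3*b^4/4 + 4*b^3/3 + 3*b^2/4 + 3*b/7 + 4*cos(3*b/2)/3


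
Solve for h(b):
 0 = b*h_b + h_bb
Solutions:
 h(b) = C1 + C2*erf(sqrt(2)*b/2)


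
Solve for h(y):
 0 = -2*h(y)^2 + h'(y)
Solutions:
 h(y) = -1/(C1 + 2*y)


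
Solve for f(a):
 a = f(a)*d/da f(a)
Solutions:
 f(a) = -sqrt(C1 + a^2)
 f(a) = sqrt(C1 + a^2)


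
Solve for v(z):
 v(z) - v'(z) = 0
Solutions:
 v(z) = C1*exp(z)


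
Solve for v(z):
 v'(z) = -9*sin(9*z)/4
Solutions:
 v(z) = C1 + cos(9*z)/4


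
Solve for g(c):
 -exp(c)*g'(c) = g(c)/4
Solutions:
 g(c) = C1*exp(exp(-c)/4)


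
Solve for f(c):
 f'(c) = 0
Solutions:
 f(c) = C1


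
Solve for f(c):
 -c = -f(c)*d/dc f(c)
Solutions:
 f(c) = -sqrt(C1 + c^2)
 f(c) = sqrt(C1 + c^2)
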